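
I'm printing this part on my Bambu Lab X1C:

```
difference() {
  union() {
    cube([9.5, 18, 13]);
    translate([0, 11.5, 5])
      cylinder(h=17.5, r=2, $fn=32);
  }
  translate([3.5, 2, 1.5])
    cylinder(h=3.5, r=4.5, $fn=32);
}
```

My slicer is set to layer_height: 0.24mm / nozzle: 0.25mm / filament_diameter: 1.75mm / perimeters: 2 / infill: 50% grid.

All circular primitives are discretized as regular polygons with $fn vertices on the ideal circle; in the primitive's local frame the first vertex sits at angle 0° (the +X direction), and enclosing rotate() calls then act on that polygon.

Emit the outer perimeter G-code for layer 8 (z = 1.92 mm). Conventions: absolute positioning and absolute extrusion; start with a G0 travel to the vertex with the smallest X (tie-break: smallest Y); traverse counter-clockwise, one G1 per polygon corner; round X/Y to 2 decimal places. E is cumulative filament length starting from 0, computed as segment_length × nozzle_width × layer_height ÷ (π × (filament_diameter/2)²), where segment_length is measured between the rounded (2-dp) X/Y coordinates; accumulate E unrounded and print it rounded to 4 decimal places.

At z = 1.92 mm: the cube is present — its section is the full 9.5×18 rectangle; the cylinder at (0, 11.5) does not reach this height (z outside [5, 22.5]); Taking the union: only the 9.5×18 cube is present, so the union is just that shape — 1 connected region; the r=4.5 cylinder at (3.5, 2) contributes a regular 32-gon of circumradius 4.5; Taking the first minus the rest: starting from that combined region, the r=4.5 cylinder at (3.5, 2) partially overlaps it — only the 45.38 mm² overlap (of its 63.21 mm²) is removed, clipping the outline — 1 connected region. The outline is a single polygon with 20 vertices. Extrusion per mm of travel: 0.25 × 0.24 / (π × 0.875²) = 0.024945. Accumulating E over each segment gives final E = 1.3936.

G0 X0.00 Y4.79 Z1.92
G1 X0.32 Y5.18 E0.0126
G1 X1.00 Y5.74 E0.0346
G1 X1.78 Y6.16 E0.0567
G1 X2.62 Y6.41 E0.0785
G1 X3.50 Y6.50 E0.1006
G1 X4.38 Y6.41 E0.1227
G1 X5.22 Y6.16 E0.1445
G1 X6.00 Y5.74 E0.1666
G1 X6.68 Y5.18 E0.1886
G1 X7.24 Y4.50 E0.2106
G1 X7.66 Y3.72 E0.2327
G1 X7.91 Y2.88 E0.2545
G1 X8.00 Y2.00 E0.2766
G1 X7.91 Y1.12 E0.2987
G1 X7.66 Y0.28 E0.3205
G1 X7.51 Y0.00 E0.3284
G1 X9.50 Y0.00 E0.3781
G1 X9.50 Y18.00 E0.8271
G1 X0.00 Y18.00 E1.0641
G1 X0.00 Y4.79 E1.3936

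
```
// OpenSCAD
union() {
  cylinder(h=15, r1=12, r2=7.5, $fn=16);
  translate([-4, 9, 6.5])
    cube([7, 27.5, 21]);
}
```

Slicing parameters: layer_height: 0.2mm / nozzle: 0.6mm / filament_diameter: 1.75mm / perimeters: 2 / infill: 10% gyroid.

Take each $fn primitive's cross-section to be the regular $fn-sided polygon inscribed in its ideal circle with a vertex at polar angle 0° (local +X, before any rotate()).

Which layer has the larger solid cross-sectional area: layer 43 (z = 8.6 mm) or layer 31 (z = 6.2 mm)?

Layer 43 (z = 8.6): the cone (r1=12→r2=7.5) has section circumradius 9.420 here — a regular 16-gon (area = (16/2)·9.420²·sin(360°/16) = 271.66 mm²); the cube at (-4, 9) is present — its section is the full 7×27.5 rectangle (area 192.50 mm²); Merging all regions: the regions partially overlap — summed areas 464.16 mm² minus the doubly-counted overlap 0.89 mm² gives 463.28 mm² — area = 463.28 mm². So its area = 463.28 mm². Layer 31 (z = 6.2): the cone: at t=0.413 of its height the radius interpolates to r₁+(r₂−r₁)t = 10.140, giving a regular 16-gon of that circumradius (area = (16/2)·10.140²·sin(360°/16) = 314.78 mm²); the cube at (-4, 9) does not reach this height (z outside [6.5, 27.5]); Taking the union: only the cone is present, so the union is just that shape — area = 314.78 mm². So its area = 314.78 mm². Layer 43 is larger (463.28 vs 314.78 mm²).

layer 43 (z = 8.6 mm)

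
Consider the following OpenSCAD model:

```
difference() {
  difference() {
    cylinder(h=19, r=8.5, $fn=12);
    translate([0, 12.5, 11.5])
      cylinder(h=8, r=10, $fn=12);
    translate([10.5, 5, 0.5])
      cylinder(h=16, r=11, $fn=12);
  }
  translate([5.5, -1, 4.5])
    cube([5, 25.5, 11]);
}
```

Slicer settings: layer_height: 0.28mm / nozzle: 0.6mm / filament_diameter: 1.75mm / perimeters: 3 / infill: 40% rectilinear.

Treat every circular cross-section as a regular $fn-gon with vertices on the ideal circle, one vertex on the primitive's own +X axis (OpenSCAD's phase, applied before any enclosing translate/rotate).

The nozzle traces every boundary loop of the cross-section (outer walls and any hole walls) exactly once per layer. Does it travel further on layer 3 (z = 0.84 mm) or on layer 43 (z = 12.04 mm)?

layer 3 (z = 0.84 mm)

Layer 3 (z = 0.84): the r=8.5 cylinder contributes a regular 12-gon of circumradius 8.5 (perimeter = 2·12·8.500·sin(180°/12) = 52.80 mm); the cylinder at (0, 12.5) does not reach this height (z outside [11.5, 19.5]); the r=11 cylinder at (10.5, 5) contributes a regular 12-gon of circumradius 11 (perimeter = 2·12·11.000·sin(180°/12) = 68.33 mm); Taking the first minus the rest: starting from the r=8.5 cylinder, the r=11 cylinder at (10.5, 5) partially overlaps it — only the 77.15 mm² overlap (of its 363.00 mm²) is removed, clipping the outline — boundary = 51.21 mm; the cube at (5.5, -1) is not intersected at this z (z outside [4.5, 15.5]); Taking the first minus the rest: none of the subtracted shapes is present at this height, so that combined region is unchanged — boundary = 51.21 mm. So its perimeter = 51.21 mm. Layer 43 (z = 12.04): the r=8.5 cylinder gives a regular 12-gon of circumradius 8.5 (constant along its height) (perimeter = 2·12·8.500·sin(180°/12) = 52.80 mm); the r=10 cylinder at (0, 12.5) contributes a regular 12-gon of circumradius 10 (perimeter = 2·12·10.000·sin(180°/12) = 62.12 mm); the cylinder at (10.5, 5): section is a regular 12-gon, circumradius r=11 (perimeter = 2·12·11.000·sin(180°/12) = 68.33 mm); After the difference (first − rest): starting from the r=8.5 cylinder, the r=10 cylinder at (0, 12.5) partially overlaps it — only the 50.03 mm² overlap (of its 300.00 mm²) is removed, clipping the outline; the r=11 cylinder at (10.5, 5) partially overlaps it — only the 51.59 mm² overlap (of its 363.00 mm²) is removed, clipping the outline — boundary = 44.61 mm; the 5×25.5 cube at (5.5, -1) contributes its full rectangle (perimeter 61.00 mm); Subtracting the remaining from the first: starting from the result so far, the 5×25.5 cube at (5.5, -1) misses the remaining region (no effect) — boundary = 44.61 mm. So its perimeter = 44.61 mm. Layer 3 is larger (51.21 vs 44.61 mm).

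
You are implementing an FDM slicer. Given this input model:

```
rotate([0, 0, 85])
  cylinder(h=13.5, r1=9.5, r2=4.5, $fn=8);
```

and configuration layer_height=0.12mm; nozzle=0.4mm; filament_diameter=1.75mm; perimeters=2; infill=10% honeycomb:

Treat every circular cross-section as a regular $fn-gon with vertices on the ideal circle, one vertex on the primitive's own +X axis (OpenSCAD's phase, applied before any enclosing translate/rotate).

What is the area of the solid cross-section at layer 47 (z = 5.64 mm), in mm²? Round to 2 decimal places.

At z = 5.64 mm: the cone (r1=9.5→r2=4.5) has section circumradius 7.411 here — a regular 8-gon (area = (8/2)·7.411²·sin(360°/8) = 155.35 mm²); (rotated 85° about Z; rotation is an isometry so areas/perimeters/island counts are preserved). Overall, the cross-section is a single solid region. Net area = 155.35 mm².

155.35 mm²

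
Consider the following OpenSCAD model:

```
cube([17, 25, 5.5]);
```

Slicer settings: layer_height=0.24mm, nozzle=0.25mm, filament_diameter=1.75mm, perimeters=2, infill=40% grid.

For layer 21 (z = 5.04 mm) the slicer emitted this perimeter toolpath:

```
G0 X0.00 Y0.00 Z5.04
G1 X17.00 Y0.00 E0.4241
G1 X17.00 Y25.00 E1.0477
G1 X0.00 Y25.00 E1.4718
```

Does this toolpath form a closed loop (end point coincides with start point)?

no

Start point (G0): (0.00, 0.00). End point (last G1): the path does not return to the start — open.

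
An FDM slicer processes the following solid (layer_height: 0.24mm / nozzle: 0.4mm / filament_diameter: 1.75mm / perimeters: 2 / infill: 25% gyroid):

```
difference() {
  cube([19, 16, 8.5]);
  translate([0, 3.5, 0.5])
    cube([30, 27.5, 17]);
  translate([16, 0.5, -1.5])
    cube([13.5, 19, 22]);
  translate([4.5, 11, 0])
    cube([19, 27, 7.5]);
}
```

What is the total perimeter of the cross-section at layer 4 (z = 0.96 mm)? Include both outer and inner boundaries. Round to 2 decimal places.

45.00 mm

At z = 0.96 mm: the 19×16 cube contributes its full rectangle (perimeter 70.00 mm); the cube at (0, 3.5) (footprint 30×27.5) is included at this height (perimeter 115.00 mm); the cube at (16, 0.5) (footprint 13.5×19) is included at this height (perimeter 65.00 mm); the 19×27 cube at (4.5, 11) contributes its full rectangle (perimeter 92.00 mm); After the difference (first − rest): starting from the 19×16 cube, the 30×27.5 cube at (0, 3.5) partially overlaps it — only the 237.50 mm² overlap (of its 825.00 mm²) is removed, clipping the outline; the 13.5×19 cube at (16, 0.5) partially overlaps it — only the 9.00 mm² overlap (of its 256.50 mm²) is removed, clipping the outline; the 19×27 cube at (4.5, 11) misses the remaining region (no effect) — boundary = 45.00 mm. Overall, the cross-section is a single solid region. Total boundary length (outer) = 45.00 mm.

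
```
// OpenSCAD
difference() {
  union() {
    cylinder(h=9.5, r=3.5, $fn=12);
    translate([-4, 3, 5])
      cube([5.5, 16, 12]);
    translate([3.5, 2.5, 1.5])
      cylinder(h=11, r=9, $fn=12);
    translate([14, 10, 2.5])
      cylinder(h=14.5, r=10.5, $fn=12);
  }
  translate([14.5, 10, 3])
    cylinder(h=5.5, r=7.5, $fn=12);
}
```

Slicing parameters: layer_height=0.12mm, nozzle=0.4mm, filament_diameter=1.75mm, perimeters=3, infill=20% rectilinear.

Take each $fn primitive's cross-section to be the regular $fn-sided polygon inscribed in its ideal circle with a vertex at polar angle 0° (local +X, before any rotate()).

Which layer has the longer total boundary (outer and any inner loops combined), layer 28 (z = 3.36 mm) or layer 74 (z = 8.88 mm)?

Layer 28 (z = 3.36): the r=3.5 cylinder gives a regular 12-gon of circumradius 3.5 (constant along its height) (perimeter = 2·12·3.500·sin(180°/12) = 21.74 mm); the cube at (-4, 3) does not reach this height (z outside [5, 17]); the cylinder at (3.5, 2.5): section is a regular 12-gon, circumradius r=9 (perimeter = 2·12·9.000·sin(180°/12) = 55.90 mm); the cylinder at (14, 10): section is a regular 12-gon, circumradius r=10.5 (perimeter = 2·12·10.500·sin(180°/12) = 65.22 mm); Merging all regions: the regions partially overlap (shared area 96.11 mm²), so the edge portions inside another operand are dropped and the merged outline is re-measured after clipping — boundary = 89.50 mm; the r=7.5 cylinder at (14.5, 10) gives a regular 12-gon of circumradius 7.5 (constant along its height) (perimeter = 2·12·7.500·sin(180°/12) = 46.59 mm); After the difference (first − rest): starting from that combined region, the r=7.5 cylinder at (14.5, 10) lies wholly inside it (removes its full 168.75 mm² and its 46.59 mm outline becomes a hole wall) — boundary (outer + 1 inner loop) = 136.09 mm. So its perimeter = 136.09 mm. Layer 74 (z = 8.88): the cylinder: section is a regular 12-gon, circumradius r=3.5 (perimeter = 2·12·3.500·sin(180°/12) = 21.74 mm); the cube at (-4, 3) (footprint 5.5×16) is included at this height (perimeter 43.00 mm); the r=9 cylinder at (3.5, 2.5) gives a regular 12-gon of circumradius 9 (constant along its height) (perimeter = 2·12·9.000·sin(180°/12) = 55.90 mm); the r=10.5 cylinder at (14, 10) contributes a regular 12-gon of circumradius 10.5 (perimeter = 2·12·10.500·sin(180°/12) = 65.22 mm); Merging all regions: the regions partially overlap (shared area 132.57 mm²), so the edge portions inside another operand are dropped and the merged outline is re-measured after clipping — boundary = 107.91 mm; the cylinder at (14.5, 10) is not intersected at this z (z outside [3, 8.5]); Taking the first minus the rest: none of the subtracted shapes is present at this height, so that combined region is unchanged — boundary = 107.91 mm. So its perimeter = 107.91 mm. Layer 28 is larger (136.09 vs 107.91 mm).

layer 28 (z = 3.36 mm)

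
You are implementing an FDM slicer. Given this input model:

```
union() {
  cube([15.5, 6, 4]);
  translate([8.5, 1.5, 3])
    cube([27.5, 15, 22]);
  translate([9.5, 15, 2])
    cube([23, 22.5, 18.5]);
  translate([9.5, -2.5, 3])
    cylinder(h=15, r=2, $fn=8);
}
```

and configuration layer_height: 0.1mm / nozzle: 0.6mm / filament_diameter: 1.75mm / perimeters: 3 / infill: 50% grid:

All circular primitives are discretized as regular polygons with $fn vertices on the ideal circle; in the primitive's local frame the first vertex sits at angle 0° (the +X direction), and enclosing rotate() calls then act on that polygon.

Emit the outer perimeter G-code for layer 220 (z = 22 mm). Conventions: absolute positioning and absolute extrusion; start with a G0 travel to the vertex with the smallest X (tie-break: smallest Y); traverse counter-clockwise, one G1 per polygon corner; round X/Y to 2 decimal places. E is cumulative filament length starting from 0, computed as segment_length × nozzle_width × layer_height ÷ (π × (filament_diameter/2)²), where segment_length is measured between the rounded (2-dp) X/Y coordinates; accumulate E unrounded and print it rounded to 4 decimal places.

G0 X8.50 Y1.50 Z22.00
G1 X36.00 Y1.50 E0.6860
G1 X36.00 Y16.50 E1.0602
G1 X8.50 Y16.50 E1.7462
G1 X8.50 Y1.50 E2.1203

At z = 22 mm: the cube is absent (z outside [0, 4]); the 27.5×15 cube at (8.5, 1.5) contributes its full rectangle; the cube at (9.5, 15) is absent (z outside [2, 20.5]); the cylinder at (9.5, -2.5) is not intersected at this z (z outside [3, 18]); Combining (union): only the 27.5×15 cube at (8.5, 1.5) is present, so the union is just that shape — 1 connected region. The outline is a single polygon with 4 vertices. Extrusion per mm of travel: 0.6 × 0.1 / (π × 0.875²) = 0.024945. Accumulating E over each segment gives final E = 2.1203.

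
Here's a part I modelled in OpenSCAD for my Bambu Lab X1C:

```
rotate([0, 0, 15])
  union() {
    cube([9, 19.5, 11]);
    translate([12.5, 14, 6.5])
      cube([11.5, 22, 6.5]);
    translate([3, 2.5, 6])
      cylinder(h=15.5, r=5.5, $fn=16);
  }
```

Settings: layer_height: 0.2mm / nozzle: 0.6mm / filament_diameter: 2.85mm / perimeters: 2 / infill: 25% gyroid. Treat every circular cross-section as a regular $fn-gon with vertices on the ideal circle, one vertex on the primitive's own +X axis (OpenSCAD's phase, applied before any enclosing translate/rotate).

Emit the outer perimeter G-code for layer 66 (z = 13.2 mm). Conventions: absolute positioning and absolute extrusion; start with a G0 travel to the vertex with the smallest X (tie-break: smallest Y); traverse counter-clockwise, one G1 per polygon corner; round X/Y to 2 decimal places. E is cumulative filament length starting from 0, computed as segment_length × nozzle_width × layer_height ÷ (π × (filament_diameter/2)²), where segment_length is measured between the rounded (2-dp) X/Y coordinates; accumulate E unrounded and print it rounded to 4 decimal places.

G0 X-3.20 Y3.91 Z13.20
G1 X-3.06 Y1.77 E0.0403
G1 X-2.11 Y-0.16 E0.0808
G1 X-0.50 Y-1.57 E0.1211
G1 X1.53 Y-2.26 E0.1614
G1 X3.67 Y-2.12 E0.2017
G1 X5.60 Y-1.17 E0.2422
G1 X7.01 Y0.44 E0.2825
G1 X7.70 Y2.47 E0.3228
G1 X7.56 Y4.61 E0.3631
G1 X6.61 Y6.54 E0.4036
G1 X5.00 Y7.95 E0.4438
G1 X2.97 Y8.64 E0.4842
G1 X0.83 Y8.50 E0.5245
G1 X-1.10 Y7.55 E0.5650
G1 X-2.51 Y5.94 E0.6052
G1 X-3.20 Y3.91 E0.6456

At z = 13.2 mm: the cube is not intersected at this z (z outside [0, 11]); the cube at (12.5, 14) is absent (z outside [6.5, 13]); the r=5.5 cylinder at (3, 2.5) gives a regular 16-gon of circumradius 5.5 (constant along its height); Combining (union): only the r=5.5 cylinder at (3, 2.5) is present, so the union is just that shape — 1 connected region; (rotated 15° about Z; rotation is an isometry so areas/perimeters/island counts are preserved). The outline is a single polygon with 16 vertices. Extrusion per mm of travel: 0.6 × 0.2 / (π × 1.425²) = 0.018811. Accumulating E over each segment gives final E = 0.6456.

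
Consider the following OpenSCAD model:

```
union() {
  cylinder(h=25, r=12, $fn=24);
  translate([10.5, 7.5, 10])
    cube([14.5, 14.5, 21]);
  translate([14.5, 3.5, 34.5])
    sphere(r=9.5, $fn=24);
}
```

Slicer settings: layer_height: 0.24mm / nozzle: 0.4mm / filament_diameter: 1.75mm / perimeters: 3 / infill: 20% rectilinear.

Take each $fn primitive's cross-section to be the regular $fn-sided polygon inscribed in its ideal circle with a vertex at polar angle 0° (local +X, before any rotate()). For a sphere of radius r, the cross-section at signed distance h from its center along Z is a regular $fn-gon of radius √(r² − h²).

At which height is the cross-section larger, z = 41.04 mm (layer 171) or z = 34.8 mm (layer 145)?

layer 145 (z = 34.8 mm)

Layer 171 (z = 41.04): the cylinder is not intersected at this z (z outside [0, 25]); the cube at (10.5, 7.5) is not intersected at this z (z outside [10, 31]); the r=9.5 sphere at (14.5, 3.5) contributes a regular 24-gon of circumradius √(9.5²−6.54²) = 6.890 (area = (24/2)·6.890²·sin(360°/24) = 147.46 mm²); Combining (union): only the r=9.5 sphere at (14.5, 3.5) is present, so the union is just that shape — area = 147.46 mm². So its area = 147.46 mm². Layer 145 (z = 34.8): the cylinder is not intersected at this z (z outside [0, 25]); the cube at (10.5, 7.5) is not intersected at this z (z outside [10, 31]); the r=9.5 sphere at (14.5, 3.5) slices to a regular 24-gon of circumradius 9.495 (√(r²−h²) with h=0.3 from center) (area = (24/2)·9.495²·sin(360°/24) = 280.02 mm²); Taking the union: only the r=9.5 sphere at (14.5, 3.5) is present, so the union is just that shape — area = 280.02 mm². So its area = 280.02 mm². Layer 145 is larger (280.02 vs 147.46 mm²).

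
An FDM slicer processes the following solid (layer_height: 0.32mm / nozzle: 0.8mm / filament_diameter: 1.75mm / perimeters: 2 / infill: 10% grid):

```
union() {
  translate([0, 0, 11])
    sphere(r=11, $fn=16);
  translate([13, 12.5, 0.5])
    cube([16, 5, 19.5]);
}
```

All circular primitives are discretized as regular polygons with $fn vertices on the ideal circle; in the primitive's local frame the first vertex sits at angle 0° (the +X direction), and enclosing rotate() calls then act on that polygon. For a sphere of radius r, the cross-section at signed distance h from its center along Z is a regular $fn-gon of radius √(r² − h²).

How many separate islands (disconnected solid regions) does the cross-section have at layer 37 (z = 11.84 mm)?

At z = 11.84 mm: the r=11 sphere slices to a regular 16-gon of circumradius 10.968 (√(r²−h²) with h=0.84 from center); the 16×5 cube at (13, 12.5) contributes its full rectangle; Combining (union): the 2 present regions are separate (no shared area or edge), so areas and boundary lengths simply add and each stays a separate island — 2 connected regions. Overall, the cross-section has 2 separate islands. Island count = 2.

2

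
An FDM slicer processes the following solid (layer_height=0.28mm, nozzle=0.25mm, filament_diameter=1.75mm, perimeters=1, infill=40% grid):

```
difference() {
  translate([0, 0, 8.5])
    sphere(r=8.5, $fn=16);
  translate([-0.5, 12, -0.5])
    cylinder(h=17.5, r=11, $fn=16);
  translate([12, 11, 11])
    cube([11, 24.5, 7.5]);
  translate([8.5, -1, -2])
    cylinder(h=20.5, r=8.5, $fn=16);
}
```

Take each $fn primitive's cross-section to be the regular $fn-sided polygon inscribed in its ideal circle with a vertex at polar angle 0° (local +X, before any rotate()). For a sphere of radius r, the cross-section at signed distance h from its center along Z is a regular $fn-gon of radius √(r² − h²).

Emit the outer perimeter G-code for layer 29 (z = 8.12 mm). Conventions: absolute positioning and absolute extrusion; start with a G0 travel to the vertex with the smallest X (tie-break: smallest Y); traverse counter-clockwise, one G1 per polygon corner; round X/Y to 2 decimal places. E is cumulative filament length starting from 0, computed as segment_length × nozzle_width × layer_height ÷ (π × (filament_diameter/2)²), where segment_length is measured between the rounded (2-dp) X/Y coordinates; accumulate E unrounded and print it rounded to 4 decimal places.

At z = 8.12 mm: the sphere: section is a regular 16-gon, circumradius = √(r²−h²) = √(8.5²−0.38²) = 8.492; the r=11 cylinder at (-0.5, 12) gives a regular 16-gon of circumradius 11 (constant along its height); the cube at (12, 11) does not reach this height (z outside [11, 18.5]); the r=8.5 cylinder at (8.5, -1) gives a regular 16-gon of circumradius 8.5 (constant along its height); After the difference (first − rest): starting from the r=8.5 sphere, the r=11 cylinder at (-0.5, 12) partially overlaps it — only the 74.50 mm² overlap (of its 370.44 mm²) is removed, clipping the outline; the r=8.5 cylinder at (8.5, -1) partially overlaps it — only the 65.13 mm² overlap (of its 221.19 mm²) is removed, clipping the outline — 1 connected region. The outline is a single polygon with 15 vertices. Extrusion per mm of travel: 0.25 × 0.28 / (π × 0.875²) = 0.029103. Accumulating E over each segment gives final E = 1.1478.

G0 X-8.49 Y0.00 Z8.12
G1 X-7.85 Y-3.25 E0.0964
G1 X-6.00 Y-6.00 E0.1929
G1 X-3.25 Y-7.85 E0.2893
G1 X0.00 Y-8.49 E0.3857
G1 X3.25 Y-7.85 E0.4821
G1 X3.49 Y-7.68 E0.4907
G1 X2.49 Y-7.01 E0.5257
G1 X0.65 Y-4.25 E0.6222
G1 X0.00 Y-1.00 E0.7187
G1 X0.43 Y1.19 E0.7836
G1 X-0.50 Y1.00 E0.8113
G1 X-4.71 Y1.84 E0.9362
G1 X-7.53 Y3.72 E1.0348
G1 X-7.85 Y3.25 E1.0514
G1 X-8.49 Y0.00 E1.1478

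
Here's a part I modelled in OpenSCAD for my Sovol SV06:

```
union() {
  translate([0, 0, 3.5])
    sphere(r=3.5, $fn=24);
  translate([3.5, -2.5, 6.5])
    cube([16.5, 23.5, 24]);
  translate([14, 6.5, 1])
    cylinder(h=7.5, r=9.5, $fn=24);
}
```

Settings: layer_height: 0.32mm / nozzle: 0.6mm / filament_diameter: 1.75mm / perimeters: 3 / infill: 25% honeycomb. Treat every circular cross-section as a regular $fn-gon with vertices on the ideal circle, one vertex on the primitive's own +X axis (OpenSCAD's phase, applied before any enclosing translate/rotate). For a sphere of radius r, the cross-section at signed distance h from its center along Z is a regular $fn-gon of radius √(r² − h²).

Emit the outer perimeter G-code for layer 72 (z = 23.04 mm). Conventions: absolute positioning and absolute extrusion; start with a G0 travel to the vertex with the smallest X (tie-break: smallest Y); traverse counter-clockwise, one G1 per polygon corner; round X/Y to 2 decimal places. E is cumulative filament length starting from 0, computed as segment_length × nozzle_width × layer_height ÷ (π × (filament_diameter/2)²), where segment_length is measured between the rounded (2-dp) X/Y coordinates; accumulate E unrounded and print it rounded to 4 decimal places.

G0 X3.50 Y-2.50 Z23.04
G1 X20.00 Y-2.50 E1.3171
G1 X20.00 Y21.00 E3.1930
G1 X3.50 Y21.00 E4.5101
G1 X3.50 Y-2.50 E6.3859

At z = 23.04 mm: the sphere is not intersected at this z (|z−center|=19.540 > r=3.5); the 16.5×23.5 cube at (3.5, -2.5) contributes its full rectangle; the cylinder at (14, 6.5) is not intersected at this z (z outside [1, 8.5]); Taking the union: only the 16.5×23.5 cube at (3.5, -2.5) is present, so the union is just that shape — 1 connected region. The outline is a single polygon with 4 vertices. Extrusion per mm of travel: 0.6 × 0.32 / (π × 0.875²) = 0.079824. Accumulating E over each segment gives final E = 6.3859.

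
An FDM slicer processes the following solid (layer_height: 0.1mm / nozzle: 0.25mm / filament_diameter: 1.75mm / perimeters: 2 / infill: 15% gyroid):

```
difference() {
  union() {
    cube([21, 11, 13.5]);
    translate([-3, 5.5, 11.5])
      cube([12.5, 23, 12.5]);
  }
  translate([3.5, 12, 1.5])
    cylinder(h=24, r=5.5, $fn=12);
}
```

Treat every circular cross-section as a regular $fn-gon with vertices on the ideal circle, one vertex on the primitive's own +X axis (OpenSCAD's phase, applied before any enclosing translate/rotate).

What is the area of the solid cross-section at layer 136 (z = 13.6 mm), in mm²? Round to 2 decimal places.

At z = 13.6 mm: the cube does not reach this height (z outside [0, 13.5]); the 12.5×23 cube at (-3, 5.5) contributes its full rectangle (area 287.50 mm²); Merging all regions: only the 12.5×23 cube at (-3, 5.5) is present, so the union is just that shape — area = 287.50 mm²; the r=5.5 cylinder at (3.5, 12) contributes a regular 12-gon of circumradius 5.5 (area = (12/2)·5.500²·sin(360°/12) = 90.75 mm²); After the difference (first − rest): starting from that combined region (287.50 mm²), the r=5.5 cylinder at (3.5, 12) lies wholly inside it (removes its full 90.75 mm² and its 34.16 mm outline becomes a hole wall) — area = 196.75 mm². Overall, the cross-section is one region with 1 hole. Net area = 196.75 mm².

196.75 mm²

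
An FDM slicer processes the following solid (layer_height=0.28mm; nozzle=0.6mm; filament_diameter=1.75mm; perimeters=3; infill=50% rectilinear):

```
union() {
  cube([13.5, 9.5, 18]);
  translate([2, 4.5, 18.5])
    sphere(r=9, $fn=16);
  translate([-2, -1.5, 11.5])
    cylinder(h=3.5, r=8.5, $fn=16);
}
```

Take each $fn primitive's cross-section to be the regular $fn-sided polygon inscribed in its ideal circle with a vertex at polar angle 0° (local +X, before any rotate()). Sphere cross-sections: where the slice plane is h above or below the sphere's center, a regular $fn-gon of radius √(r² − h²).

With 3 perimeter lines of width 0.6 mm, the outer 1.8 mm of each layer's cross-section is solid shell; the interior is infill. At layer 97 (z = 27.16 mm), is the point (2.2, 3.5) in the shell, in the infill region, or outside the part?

At z = 27.16 mm: the cube is absent (z outside [0, 18]); the sphere at (2, 4.5): section is a regular 16-gon, circumradius = √(r²−h²) = √(9²−8.66²) = 2.450; the cylinder at (-2, -1.5) does not reach this height (z outside [11.5, 15]); Combining (union): only the r=9 sphere at (2, 4.5) is present, so the union is just that shape — 1 connected region. Overall, the cross-section is a single solid region. The nearest boundary edge runs (2.00, 2.05)→(2.94, 2.24); distance from the point to it = 1.38 mm. The point is inside the cross-section, 1.38 mm from the nearest boundary — within the 1.8 mm shell band (3 × 0.6).

shell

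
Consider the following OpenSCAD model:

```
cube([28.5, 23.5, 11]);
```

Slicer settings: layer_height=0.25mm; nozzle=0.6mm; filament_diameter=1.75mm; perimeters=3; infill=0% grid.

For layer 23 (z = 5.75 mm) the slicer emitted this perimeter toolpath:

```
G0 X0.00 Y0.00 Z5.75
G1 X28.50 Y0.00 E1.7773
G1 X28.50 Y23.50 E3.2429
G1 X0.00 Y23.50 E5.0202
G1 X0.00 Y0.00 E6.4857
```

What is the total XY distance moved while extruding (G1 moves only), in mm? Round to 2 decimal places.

104.00 mm

Sum the Euclidean lengths of each G1 segment: total = 104.00 mm.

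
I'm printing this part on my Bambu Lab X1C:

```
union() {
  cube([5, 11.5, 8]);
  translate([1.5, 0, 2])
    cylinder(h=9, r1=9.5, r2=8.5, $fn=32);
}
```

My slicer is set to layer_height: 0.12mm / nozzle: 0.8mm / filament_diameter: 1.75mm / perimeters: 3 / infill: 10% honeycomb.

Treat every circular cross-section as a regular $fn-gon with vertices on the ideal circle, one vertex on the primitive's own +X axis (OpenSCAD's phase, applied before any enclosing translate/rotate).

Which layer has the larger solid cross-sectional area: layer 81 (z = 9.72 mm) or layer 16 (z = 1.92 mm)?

layer 81 (z = 9.72 mm)

Layer 81 (z = 9.72): the cube does not reach this height (z outside [0, 8]); the cone at (1.5, 0) contributes a regular 32-gon of circumradius 8.642 (interpolated between r1=9.5 and r2=8.5 at t=0.858) (area = (32/2)·8.642²·sin(360°/32) = 233.13 mm²); Merging all regions: only the cone at (1.5, 0) is present, so the union is just that shape — area = 233.13 mm². So its area = 233.13 mm². Layer 16 (z = 1.92): the cube is present — its section is the full 5×11.5 rectangle (area 57.50 mm²); the cone at (1.5, 0) is absent (z outside [2, 11]); Merging all regions: only the 5×11.5 cube is present, so the union is just that shape — area = 57.50 mm². So its area = 57.50 mm². Layer 81 is larger (233.13 vs 57.50 mm²).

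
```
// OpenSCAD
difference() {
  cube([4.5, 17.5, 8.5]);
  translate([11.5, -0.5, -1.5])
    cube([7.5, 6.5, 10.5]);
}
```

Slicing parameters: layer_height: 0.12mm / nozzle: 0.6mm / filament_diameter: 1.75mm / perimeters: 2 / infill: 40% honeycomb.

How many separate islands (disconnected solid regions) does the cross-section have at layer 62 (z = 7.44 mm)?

At z = 7.44 mm: the cube is present — its section is the full 4.5×17.5 rectangle; the 7.5×6.5 cube at (11.5, -0.5) contributes its full rectangle; After the difference (first − rest): starting from the 4.5×17.5 cube, the 7.5×6.5 cube at (11.5, -0.5) misses the remaining region (no effect) — 1 connected region. Overall, the cross-section is a single solid region. Island count = 1.

1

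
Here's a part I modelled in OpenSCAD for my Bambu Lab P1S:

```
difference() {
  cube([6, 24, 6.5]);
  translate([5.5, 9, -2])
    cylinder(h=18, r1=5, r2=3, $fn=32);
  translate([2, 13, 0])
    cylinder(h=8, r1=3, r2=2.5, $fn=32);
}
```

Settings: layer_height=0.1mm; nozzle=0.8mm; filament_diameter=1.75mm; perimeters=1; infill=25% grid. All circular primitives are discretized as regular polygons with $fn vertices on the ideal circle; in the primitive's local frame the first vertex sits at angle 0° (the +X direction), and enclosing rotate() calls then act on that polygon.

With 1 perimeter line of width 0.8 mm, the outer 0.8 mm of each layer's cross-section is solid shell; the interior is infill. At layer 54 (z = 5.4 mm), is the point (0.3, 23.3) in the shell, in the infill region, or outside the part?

shell

At z = 5.4 mm: the cube (footprint 6×24) is included at this height; the cone at (5.5, 9): at t=0.411 of its height the radius interpolates to r₁+(r₂−r₁)t = 4.178, giving a regular 32-gon of that circumradius; the cone at (2, 13) contributes a regular 32-gon of circumradius 2.663 (interpolated between r1=3 and r2=2.5 at t=0.675); After the difference (first − rest): starting from the 6×24 cube, the cone at (5.5, 9) partially overlaps it — only the 31.39 mm² overlap (of its 54.48 mm²) is removed, clipping the outline; the cone at (2, 13) partially overlaps it — only the 16.33 mm² overlap (of its 22.13 mm²) is removed, clipping the outline — 2 connected regions. Overall, the cross-section has 2 separate islands. The nearest boundary edge runs (0.00, 14.74)→(0.00, 24.00); distance from the point to it = 0.30 mm. (Shell/infill is judged within the island containing the point — the largest one.) The point is inside the cross-section, 0.30 mm from the nearest boundary — within the 0.8 mm shell band (1 × 0.8).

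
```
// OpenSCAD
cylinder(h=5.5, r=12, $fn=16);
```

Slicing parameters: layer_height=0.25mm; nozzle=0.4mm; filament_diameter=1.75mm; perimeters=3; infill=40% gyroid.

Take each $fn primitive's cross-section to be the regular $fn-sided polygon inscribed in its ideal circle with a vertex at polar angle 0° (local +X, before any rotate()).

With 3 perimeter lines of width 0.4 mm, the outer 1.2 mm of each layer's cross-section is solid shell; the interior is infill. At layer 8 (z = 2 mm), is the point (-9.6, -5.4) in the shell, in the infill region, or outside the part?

shell

At z = 2 mm: the cylinder: section is a regular 16-gon, circumradius r=12. Overall, the cross-section is a single solid region. The nearest boundary edge runs (-11.09, -4.59)→(-8.49, -8.49); distance from the point to it = 0.79 mm. The point is inside the cross-section, 0.79 mm from the nearest boundary — within the 1.2 mm shell band (3 × 0.4).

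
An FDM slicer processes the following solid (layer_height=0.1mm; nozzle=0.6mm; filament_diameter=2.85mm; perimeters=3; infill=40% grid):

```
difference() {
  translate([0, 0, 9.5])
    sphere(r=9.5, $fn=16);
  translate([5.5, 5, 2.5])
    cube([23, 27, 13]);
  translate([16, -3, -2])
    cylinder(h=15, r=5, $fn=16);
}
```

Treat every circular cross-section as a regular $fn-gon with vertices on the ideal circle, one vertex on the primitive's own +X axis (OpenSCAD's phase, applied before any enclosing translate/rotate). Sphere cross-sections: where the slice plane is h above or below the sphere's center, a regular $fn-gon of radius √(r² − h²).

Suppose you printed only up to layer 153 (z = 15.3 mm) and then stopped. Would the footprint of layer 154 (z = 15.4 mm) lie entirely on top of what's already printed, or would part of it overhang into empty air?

Compare the two slices. At z = 15.3: the r=9.5 sphere slices to a regular 16-gon of circumradius 7.524 (√(r²−h²) with h=5.8 from center) (area = (16/2)·7.524²·sin(360°/16) = 173.31 mm²); the cube at (5.5, 5) (footprint 23×27) is included at this height (area 621.00 mm²); the cylinder at (16, -3) is not intersected at this z (z outside [-2, 13]); Taking the first minus the rest: starting from the r=9.5 sphere (173.31 mm²), the 23×27 cube at (5.5, 5) partially overlaps it — only the 0.00 mm² overlap (of its 621.00 mm²) is removed, clipping the outline — area = 173.31 mm². At z = 15.4: the r=9.5 sphere contributes a regular 16-gon of circumradius √(9.5²−5.9²) = 7.446 (area = (16/2)·7.446²·sin(360°/16) = 169.73 mm²); the cube at (5.5, 5) (footprint 23×27) is included at this height (area 621.00 mm²); the cylinder at (16, -3) is absent (z outside [-2, 13]); Taking the first minus the rest: starting from the r=9.5 sphere (169.73 mm²), the 23×27 cube at (5.5, 5) misses the remaining region (no effect) — area = 169.73 mm². Checking containment: the cross-section at z = 15.4 is a subset of the cross-section at z = 15.3.

entirely on top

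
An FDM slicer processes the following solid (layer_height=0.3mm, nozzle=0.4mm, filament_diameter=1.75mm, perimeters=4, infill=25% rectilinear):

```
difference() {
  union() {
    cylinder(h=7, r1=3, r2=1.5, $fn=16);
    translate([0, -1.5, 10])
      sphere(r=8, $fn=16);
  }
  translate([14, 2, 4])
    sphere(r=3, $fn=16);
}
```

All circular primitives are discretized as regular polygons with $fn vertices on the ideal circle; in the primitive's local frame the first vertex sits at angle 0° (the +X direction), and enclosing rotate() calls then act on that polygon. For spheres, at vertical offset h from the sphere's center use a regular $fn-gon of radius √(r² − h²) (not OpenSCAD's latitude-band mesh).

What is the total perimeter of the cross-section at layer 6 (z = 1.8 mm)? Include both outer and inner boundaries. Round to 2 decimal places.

16.32 mm

At z = 1.8 mm: the cone (r1=3→r2=1.5) has section circumradius 2.614 here — a regular 16-gon (perimeter = 2·16·2.614·sin(180°/16) = 16.32 mm); the sphere at (0, -1.5) is not intersected at this z (|z−center|=8.200 > r=8); Merging all regions: only the cone is present, so the union is just that shape — boundary = 16.32 mm; the sphere at (14, 2): section is a regular 16-gon, circumradius = √(r²−h²) = √(3²−2.2²) = 2.040 (perimeter = 2·16·2.040·sin(180°/16) = 12.73 mm); Subtracting the remaining from the first: starting from that combined region, the r=3 sphere at (14, 2) misses the remaining region (no effect) — boundary = 16.32 mm. Overall, the cross-section is a single solid region. Total boundary length (outer) = 16.32 mm.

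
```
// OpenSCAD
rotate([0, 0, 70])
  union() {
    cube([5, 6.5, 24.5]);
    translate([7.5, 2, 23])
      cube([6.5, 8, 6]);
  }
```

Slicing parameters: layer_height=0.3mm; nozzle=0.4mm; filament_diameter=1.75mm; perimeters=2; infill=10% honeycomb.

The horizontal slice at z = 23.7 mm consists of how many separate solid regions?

2

At z = 23.7 mm: the cube (footprint 5×6.5) is included at this height; the 6.5×8 cube at (7.5, 2) contributes its full rectangle; Combining (union): the 2 present regions are separate (no shared area or edge), so areas and boundary lengths simply add and each stays a separate island — 2 connected regions; (whole slice rotated 70° about Z — lengths, areas and connectivity unchanged). The result has 2 disconnected regions.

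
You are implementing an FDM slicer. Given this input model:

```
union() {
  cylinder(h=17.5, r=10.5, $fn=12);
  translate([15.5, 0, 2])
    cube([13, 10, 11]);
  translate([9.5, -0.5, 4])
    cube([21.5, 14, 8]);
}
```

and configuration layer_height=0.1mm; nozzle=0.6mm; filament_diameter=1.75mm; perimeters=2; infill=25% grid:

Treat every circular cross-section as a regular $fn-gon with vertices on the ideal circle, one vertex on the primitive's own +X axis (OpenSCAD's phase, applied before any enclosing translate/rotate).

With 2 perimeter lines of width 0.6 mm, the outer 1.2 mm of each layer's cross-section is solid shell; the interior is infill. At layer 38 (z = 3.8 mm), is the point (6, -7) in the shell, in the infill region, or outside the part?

At z = 3.8 mm: the r=10.5 cylinder gives a regular 12-gon of circumradius 10.5 (constant along its height); the cube at (15.5, 0) (footprint 13×10) is included at this height; the cube at (9.5, -0.5) is absent (z outside [4, 12]); Merging all regions: the 2 present regions are separate (no shared area or edge), so areas and boundary lengths simply add and each stays a separate island — 2 connected regions. Overall, the cross-section has 2 separate islands. The nearest boundary edge runs (9.09, -5.25)→(5.25, -9.09); distance from the point to it = 0.95 mm. (Shell/infill is judged within the island containing the point — the largest one.) The point is inside the cross-section, 0.95 mm from the nearest boundary — within the 1.2 mm shell band (2 × 0.6).

shell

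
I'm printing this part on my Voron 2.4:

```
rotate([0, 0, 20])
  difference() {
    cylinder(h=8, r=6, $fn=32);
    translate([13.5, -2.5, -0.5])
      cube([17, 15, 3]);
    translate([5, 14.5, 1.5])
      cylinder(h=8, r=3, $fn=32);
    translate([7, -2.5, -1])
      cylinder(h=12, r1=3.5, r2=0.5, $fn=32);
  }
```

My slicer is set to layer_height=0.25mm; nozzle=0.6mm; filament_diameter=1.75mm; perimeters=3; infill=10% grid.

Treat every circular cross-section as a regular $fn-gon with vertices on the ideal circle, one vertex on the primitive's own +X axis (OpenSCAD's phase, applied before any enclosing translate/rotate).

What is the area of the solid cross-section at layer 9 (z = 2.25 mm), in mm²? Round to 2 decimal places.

109.02 mm²

At z = 2.25 mm: the r=6 cylinder gives a regular 32-gon of circumradius 6 (constant along its height) (area = (32/2)·6.000²·sin(360°/32) = 112.37 mm²); the cube at (13.5, -2.5) is present — its section is the full 17×15 rectangle (area 255.00 mm²); the cylinder at (5, 14.5): section is a regular 32-gon, circumradius r=3 (area = (32/2)·3.000²·sin(360°/32) = 28.09 mm²); the cone at (7, -2.5) (r1=3.5→r2=0.5) has section circumradius 2.688 here — a regular 32-gon (area = (32/2)·2.688²·sin(360°/32) = 22.55 mm²); Subtracting the remaining from the first: starting from the r=6 cylinder (112.37 mm²), the 17×15 cube at (13.5, -2.5) misses the remaining region (no effect); the r=3 cylinder at (5, 14.5) misses the remaining region (no effect); the cone at (7, -2.5) partially overlaps it — only the 3.35 mm² overlap (of its 22.55 mm²) is removed, clipping the outline — area = 109.02 mm²; (rotated 20° about Z; rotation is an isometry so areas/perimeters/island counts are preserved). Overall, the cross-section is a single solid region. Net area = 109.02 mm².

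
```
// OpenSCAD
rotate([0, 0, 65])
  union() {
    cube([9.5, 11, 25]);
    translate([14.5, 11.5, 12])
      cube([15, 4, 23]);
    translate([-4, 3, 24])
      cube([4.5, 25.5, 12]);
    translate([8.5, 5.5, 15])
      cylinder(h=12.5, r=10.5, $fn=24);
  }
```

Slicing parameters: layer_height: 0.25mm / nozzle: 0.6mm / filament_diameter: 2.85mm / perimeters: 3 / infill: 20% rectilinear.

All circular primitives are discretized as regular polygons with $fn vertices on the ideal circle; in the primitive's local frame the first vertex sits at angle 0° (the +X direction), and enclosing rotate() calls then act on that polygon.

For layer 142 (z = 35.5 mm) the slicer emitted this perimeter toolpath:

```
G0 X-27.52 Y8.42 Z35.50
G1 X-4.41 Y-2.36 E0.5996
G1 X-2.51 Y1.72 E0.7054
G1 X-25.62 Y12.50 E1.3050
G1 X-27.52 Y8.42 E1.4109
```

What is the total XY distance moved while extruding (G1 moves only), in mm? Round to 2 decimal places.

60.00 mm

Sum the Euclidean lengths of each G1 segment: total = 60.00 mm.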